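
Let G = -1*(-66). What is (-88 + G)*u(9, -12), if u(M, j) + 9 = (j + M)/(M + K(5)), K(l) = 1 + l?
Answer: 1012/5 ≈ 202.40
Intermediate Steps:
G = 66
u(M, j) = -9 + (M + j)/(6 + M) (u(M, j) = -9 + (j + M)/(M + (1 + 5)) = -9 + (M + j)/(M + 6) = -9 + (M + j)/(6 + M))
(-88 + G)*u(9, -12) = (-88 + 66)*((-54 - 12 - 8*9)/(6 + 9)) = -22*(-54 - 12 - 72)/15 = -22*(-138)/15 = -22*(-46/5) = 1012/5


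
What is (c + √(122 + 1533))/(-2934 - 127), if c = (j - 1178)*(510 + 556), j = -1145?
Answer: 2476318/3061 - √1655/3061 ≈ 808.98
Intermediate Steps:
c = -2476318 (c = (-1145 - 1178)*(510 + 556) = -2323*1066 = -2476318)
(c + √(122 + 1533))/(-2934 - 127) = (-2476318 + √(122 + 1533))/(-2934 - 127) = (-2476318 + √1655)/(-3061) = (-2476318 + √1655)*(-1/3061) = 2476318/3061 - √1655/3061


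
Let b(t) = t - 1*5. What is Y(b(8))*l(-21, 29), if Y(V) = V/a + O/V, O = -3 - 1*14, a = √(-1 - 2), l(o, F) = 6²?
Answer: -204 - 36*I*√3 ≈ -204.0 - 62.354*I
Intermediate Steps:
b(t) = -5 + t (b(t) = t - 5 = -5 + t)
l(o, F) = 36
a = I*√3 (a = √(-3) = I*√3 ≈ 1.732*I)
O = -17 (O = -3 - 14 = -17)
Y(V) = -17/V - I*V*√3/3 (Y(V) = V/((I*√3)) - 17/V = V*(-I*√3/3) - 17/V = -I*V*√3/3 - 17/V = -17/V - I*V*√3/3)
Y(b(8))*l(-21, 29) = (-17/(-5 + 8) - I*(-5 + 8)*√3/3)*36 = (-17/3 - ⅓*I*3*√3)*36 = (-17*⅓ - I*√3)*36 = (-17/3 - I*√3)*36 = -204 - 36*I*√3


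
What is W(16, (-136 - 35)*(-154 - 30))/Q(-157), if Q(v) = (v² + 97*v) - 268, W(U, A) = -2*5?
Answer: -5/4576 ≈ -0.0010927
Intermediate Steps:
W(U, A) = -10
Q(v) = -268 + v² + 97*v
W(16, (-136 - 35)*(-154 - 30))/Q(-157) = -10/(-268 + (-157)² + 97*(-157)) = -10/(-268 + 24649 - 15229) = -10/9152 = -10*1/9152 = -5/4576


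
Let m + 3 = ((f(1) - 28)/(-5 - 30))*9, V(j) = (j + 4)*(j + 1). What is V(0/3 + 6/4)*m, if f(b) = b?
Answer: 759/14 ≈ 54.214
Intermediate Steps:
V(j) = (1 + j)*(4 + j) (V(j) = (4 + j)*(1 + j) = (1 + j)*(4 + j))
m = 138/35 (m = -3 + ((1 - 28)/(-5 - 30))*9 = -3 - 27/(-35)*9 = -3 - 27*(-1/35)*9 = -3 + (27/35)*9 = -3 + 243/35 = 138/35 ≈ 3.9429)
V(0/3 + 6/4)*m = (4 + (0/3 + 6/4)**2 + 5*(0/3 + 6/4))*(138/35) = (4 + (0*(1/3) + 6*(1/4))**2 + 5*(0*(1/3) + 6*(1/4)))*(138/35) = (4 + (0 + 3/2)**2 + 5*(0 + 3/2))*(138/35) = (4 + (3/2)**2 + 5*(3/2))*(138/35) = (4 + 9/4 + 15/2)*(138/35) = (55/4)*(138/35) = 759/14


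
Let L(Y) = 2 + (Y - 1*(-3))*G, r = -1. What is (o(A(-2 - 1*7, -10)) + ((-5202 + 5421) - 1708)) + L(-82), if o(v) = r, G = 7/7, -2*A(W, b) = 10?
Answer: -1567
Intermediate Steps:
A(W, b) = -5 (A(W, b) = -1/2*10 = -5)
G = 1 (G = 7*(1/7) = 1)
o(v) = -1
L(Y) = 5 + Y (L(Y) = 2 + (Y - 1*(-3))*1 = 2 + (Y + 3)*1 = 2 + (3 + Y)*1 = 2 + (3 + Y) = 5 + Y)
(o(A(-2 - 1*7, -10)) + ((-5202 + 5421) - 1708)) + L(-82) = (-1 + ((-5202 + 5421) - 1708)) + (5 - 82) = (-1 + (219 - 1708)) - 77 = (-1 - 1489) - 77 = -1490 - 77 = -1567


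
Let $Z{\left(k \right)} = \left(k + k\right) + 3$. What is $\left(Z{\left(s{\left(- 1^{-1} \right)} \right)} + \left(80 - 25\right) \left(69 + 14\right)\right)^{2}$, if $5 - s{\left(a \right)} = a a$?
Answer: $20939776$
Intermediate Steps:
$s{\left(a \right)} = 5 - a^{2}$ ($s{\left(a \right)} = 5 - a a = 5 - a^{2}$)
$Z{\left(k \right)} = 3 + 2 k$ ($Z{\left(k \right)} = 2 k + 3 = 3 + 2 k$)
$\left(Z{\left(s{\left(- 1^{-1} \right)} \right)} + \left(80 - 25\right) \left(69 + 14\right)\right)^{2} = \left(\left(3 + 2 \left(5 - \left(- 1^{-1}\right)^{2}\right)\right) + \left(80 - 25\right) \left(69 + 14\right)\right)^{2} = \left(\left(3 + 2 \left(5 - \left(\left(-1\right) 1\right)^{2}\right)\right) + 55 \cdot 83\right)^{2} = \left(\left(3 + 2 \left(5 - \left(-1\right)^{2}\right)\right) + 4565\right)^{2} = \left(\left(3 + 2 \left(5 - 1\right)\right) + 4565\right)^{2} = \left(\left(3 + 2 \cdot 4\right) + 4565\right)^{2} = \left(\left(3 + 8\right) + 4565\right)^{2} = \left(11 + 4565\right)^{2} = 4576^{2} = 20939776$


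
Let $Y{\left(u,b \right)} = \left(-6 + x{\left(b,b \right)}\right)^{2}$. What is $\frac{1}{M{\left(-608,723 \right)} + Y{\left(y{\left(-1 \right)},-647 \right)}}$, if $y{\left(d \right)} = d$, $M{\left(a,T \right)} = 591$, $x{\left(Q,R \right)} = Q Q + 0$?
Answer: $\frac{1}{175228472200} \approx 5.7068 \cdot 10^{-12}$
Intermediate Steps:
$x{\left(Q,R \right)} = Q^{2}$ ($x{\left(Q,R \right)} = Q^{2} + 0 = Q^{2}$)
$Y{\left(u,b \right)} = \left(-6 + b^{2}\right)^{2}$
$\frac{1}{M{\left(-608,723 \right)} + Y{\left(y{\left(-1 \right)},-647 \right)}} = \frac{1}{591 + \left(-6 + \left(-647\right)^{2}\right)^{2}} = \frac{1}{591 + \left(-6 + 418609\right)^{2}} = \frac{1}{591 + 418603^{2}} = \frac{1}{591 + 175228471609} = \frac{1}{175228472200}$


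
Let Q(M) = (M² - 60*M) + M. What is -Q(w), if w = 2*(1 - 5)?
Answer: -536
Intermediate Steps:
w = -8 (w = 2*(-4) = -8)
Q(M) = M² - 59*M
-Q(w) = -(-8)*(-59 - 8) = -(-8)*(-67) = -1*536 = -536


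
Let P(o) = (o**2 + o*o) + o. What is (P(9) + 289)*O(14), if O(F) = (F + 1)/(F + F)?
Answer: 1725/7 ≈ 246.43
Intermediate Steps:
P(o) = o + 2*o**2 (P(o) = (o**2 + o**2) + o = 2*o**2 + o = o + 2*o**2)
O(F) = (1 + F)/(2*F) (O(F) = (1 + F)/((2*F)) = (1 + F)*(1/(2*F)) = (1 + F)/(2*F))
(P(9) + 289)*O(14) = (9*(1 + 2*9) + 289)*((1/2)*(1 + 14)/14) = (9*(1 + 18) + 289)*((1/2)*(1/14)*15) = (9*19 + 289)*(15/28) = (171 + 289)*(15/28) = 460*(15/28) = 1725/7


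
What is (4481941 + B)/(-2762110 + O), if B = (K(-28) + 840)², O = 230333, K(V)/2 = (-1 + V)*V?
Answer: -10553237/2531777 ≈ -4.1683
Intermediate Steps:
K(V) = 2*V*(-1 + V) (K(V) = 2*((-1 + V)*V) = 2*(V*(-1 + V)) = 2*V*(-1 + V))
B = 6071296 (B = (2*(-28)*(-1 - 28) + 840)² = (2*(-28)*(-29) + 840)² = (1624 + 840)² = 2464² = 6071296)
(4481941 + B)/(-2762110 + O) = (4481941 + 6071296)/(-2762110 + 230333) = 10553237/(-2531777) = 10553237*(-1/2531777) = -10553237/2531777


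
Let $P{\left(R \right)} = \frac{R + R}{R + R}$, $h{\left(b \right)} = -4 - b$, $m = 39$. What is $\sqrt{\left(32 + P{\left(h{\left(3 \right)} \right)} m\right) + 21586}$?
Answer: $\sqrt{21657} \approx 147.16$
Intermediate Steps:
$P{\left(R \right)} = 1$ ($P{\left(R \right)} = \frac{2 R}{2 R} = 2 R \frac{1}{2 R} = 1$)
$\sqrt{\left(32 + P{\left(h{\left(3 \right)} \right)} m\right) + 21586} = \sqrt{\left(32 + 1 \cdot 39\right) + 21586} = \sqrt{\left(32 + 39\right) + 21586} = \sqrt{71 + 21586} = \sqrt{21657}$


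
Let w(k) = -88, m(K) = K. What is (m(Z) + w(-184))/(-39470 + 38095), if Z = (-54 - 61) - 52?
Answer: 51/275 ≈ 0.18545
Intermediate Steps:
Z = -167 (Z = -115 - 52 = -167)
(m(Z) + w(-184))/(-39470 + 38095) = (-167 - 88)/(-39470 + 38095) = -255/(-1375) = -255*(-1/1375) = 51/275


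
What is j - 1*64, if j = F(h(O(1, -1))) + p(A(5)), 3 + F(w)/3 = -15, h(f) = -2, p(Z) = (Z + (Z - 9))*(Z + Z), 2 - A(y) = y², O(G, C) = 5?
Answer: 2412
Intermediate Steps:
A(y) = 2 - y²
p(Z) = 2*Z*(-9 + 2*Z) (p(Z) = (Z + (-9 + Z))*(2*Z) = (-9 + 2*Z)*(2*Z) = 2*Z*(-9 + 2*Z))
F(w) = -54 (F(w) = -9 + 3*(-15) = -9 - 45 = -54)
j = 2476 (j = -54 + 2*(2 - 1*5²)*(-9 + 2*(2 - 1*5²)) = -54 + 2*(2 - 1*25)*(-9 + 2*(2 - 1*25)) = -54 + 2*(2 - 25)*(-9 + 2*(2 - 25)) = -54 + 2*(-23)*(-9 + 2*(-23)) = -54 + 2*(-23)*(-9 - 46) = -54 + 2*(-23)*(-55) = -54 + 2530 = 2476)
j - 1*64 = 2476 - 1*64 = 2476 - 64 = 2412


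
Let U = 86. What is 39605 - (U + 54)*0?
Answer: 39605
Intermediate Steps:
39605 - (U + 54)*0 = 39605 - (86 + 54)*0 = 39605 - 140*0 = 39605 - 1*0 = 39605 + 0 = 39605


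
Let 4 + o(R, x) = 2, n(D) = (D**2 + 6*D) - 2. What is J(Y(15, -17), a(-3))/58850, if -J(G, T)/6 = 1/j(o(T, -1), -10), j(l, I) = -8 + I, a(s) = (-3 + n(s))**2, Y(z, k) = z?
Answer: 1/176550 ≈ 5.6641e-6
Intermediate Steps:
n(D) = -2 + D**2 + 6*D
o(R, x) = -2 (o(R, x) = -4 + 2 = -2)
a(s) = (-5 + s**2 + 6*s)**2 (a(s) = (-3 + (-2 + s**2 + 6*s))**2 = (-5 + s**2 + 6*s)**2)
J(G, T) = 1/3 (J(G, T) = -6/(-8 - 10) = -6/(-18) = -6*(-1/18) = 1/3)
J(Y(15, -17), a(-3))/58850 = (1/3)/58850 = (1/3)*(1/58850) = 1/176550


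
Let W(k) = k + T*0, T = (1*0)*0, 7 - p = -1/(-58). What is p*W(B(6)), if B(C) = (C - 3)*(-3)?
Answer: -3645/58 ≈ -62.845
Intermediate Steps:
B(C) = 9 - 3*C (B(C) = (-3 + C)*(-3) = 9 - 3*C)
p = 405/58 (p = 7 - (-1)/(-58) = 7 - (-1)*(-1)/58 = 7 - 1*1/58 = 7 - 1/58 = 405/58 ≈ 6.9828)
T = 0 (T = 0*0 = 0)
W(k) = k (W(k) = k + 0*0 = k + 0 = k)
p*W(B(6)) = 405*(9 - 3*6)/58 = 405*(9 - 18)/58 = (405/58)*(-9) = -3645/58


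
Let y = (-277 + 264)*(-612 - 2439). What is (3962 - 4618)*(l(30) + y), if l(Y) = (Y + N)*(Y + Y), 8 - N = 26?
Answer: -26491248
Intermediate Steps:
N = -18 (N = 8 - 1*26 = 8 - 26 = -18)
y = 39663 (y = -13*(-3051) = 39663)
l(Y) = 2*Y*(-18 + Y) (l(Y) = (Y - 18)*(Y + Y) = (-18 + Y)*(2*Y) = 2*Y*(-18 + Y))
(3962 - 4618)*(l(30) + y) = (3962 - 4618)*(2*30*(-18 + 30) + 39663) = -656*(2*30*12 + 39663) = -656*(720 + 39663) = -656*40383 = -26491248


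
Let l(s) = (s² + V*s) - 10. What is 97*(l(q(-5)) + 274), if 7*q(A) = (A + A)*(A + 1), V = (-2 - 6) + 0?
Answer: 1192712/49 ≈ 24341.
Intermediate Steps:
V = -8 (V = -8 + 0 = -8)
q(A) = 2*A*(1 + A)/7 (q(A) = ((A + A)*(A + 1))/7 = ((2*A)*(1 + A))/7 = (2*A*(1 + A))/7 = 2*A*(1 + A)/7)
l(s) = -10 + s² - 8*s (l(s) = (s² - 8*s) - 10 = -10 + s² - 8*s)
97*(l(q(-5)) + 274) = 97*((-10 + ((2/7)*(-5)*(1 - 5))² - 16*(-5)*(1 - 5)/7) + 274) = 97*((-10 + ((2/7)*(-5)*(-4))² - 16*(-5)*(-4)/7) + 274) = 97*((-10 + (40/7)² - 8*40/7) + 274) = 97*((-10 + 1600/49 - 320/7) + 274) = 97*(-1130/49 + 274) = 97*(12296/49) = 1192712/49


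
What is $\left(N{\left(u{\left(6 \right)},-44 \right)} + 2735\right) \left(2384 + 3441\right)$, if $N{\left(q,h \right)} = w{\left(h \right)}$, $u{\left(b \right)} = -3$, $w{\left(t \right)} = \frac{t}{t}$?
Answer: $15937200$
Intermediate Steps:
$w{\left(t \right)} = 1$
$N{\left(q,h \right)} = 1$
$\left(N{\left(u{\left(6 \right)},-44 \right)} + 2735\right) \left(2384 + 3441\right) = \left(1 + 2735\right) \left(2384 + 3441\right) = 2736 \cdot 5825 = 15937200$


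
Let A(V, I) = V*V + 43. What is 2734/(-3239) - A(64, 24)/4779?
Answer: -26472007/15479181 ≈ -1.7102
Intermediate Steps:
A(V, I) = 43 + V² (A(V, I) = V² + 43 = 43 + V²)
2734/(-3239) - A(64, 24)/4779 = 2734/(-3239) - (43 + 64²)/4779 = 2734*(-1/3239) - (43 + 4096)/4779 = -2734/3239 - 4139/4779 = -26472007/15479181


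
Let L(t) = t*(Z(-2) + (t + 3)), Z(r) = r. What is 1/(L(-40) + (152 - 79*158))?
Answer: -1/10770 ≈ -9.2851e-5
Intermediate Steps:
L(t) = t*(1 + t) (L(t) = t*(-2 + (t + 3)) = t*(-2 + (3 + t)) = t*(1 + t))
1/(L(-40) + (152 - 79*158)) = 1/(-40*(1 - 40) + (152 - 79*158)) = 1/(-40*(-39) + (152 - 12482)) = 1/(1560 - 12330) = 1/(-10770) = -1/10770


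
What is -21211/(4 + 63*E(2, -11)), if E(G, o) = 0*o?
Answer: -21211/4 ≈ -5302.8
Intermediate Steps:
E(G, o) = 0
-21211/(4 + 63*E(2, -11)) = -21211/(4 + 63*0) = -21211/(4 + 0) = -21211/4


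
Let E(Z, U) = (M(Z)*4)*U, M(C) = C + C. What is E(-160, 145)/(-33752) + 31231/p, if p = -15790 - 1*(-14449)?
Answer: -100652389/5657679 ≈ -17.790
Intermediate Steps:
M(C) = 2*C
E(Z, U) = 8*U*Z (E(Z, U) = ((2*Z)*4)*U = (8*Z)*U = 8*U*Z)
p = -1341 (p = -15790 + 14449 = -1341)
E(-160, 145)/(-33752) + 31231/p = (8*145*(-160))/(-33752) + 31231/(-1341) = -185600*(-1/33752) + 31231*(-1/1341) = 23200/4219 - 31231/1341 = -100652389/5657679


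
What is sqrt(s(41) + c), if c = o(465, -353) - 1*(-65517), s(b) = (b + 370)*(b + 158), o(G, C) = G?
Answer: 3*sqrt(16419) ≈ 384.41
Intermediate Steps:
s(b) = (158 + b)*(370 + b) (s(b) = (370 + b)*(158 + b) = (158 + b)*(370 + b))
c = 65982 (c = 465 - 1*(-65517) = 465 + 65517 = 65982)
sqrt(s(41) + c) = sqrt((58460 + 41**2 + 528*41) + 65982) = sqrt((58460 + 1681 + 21648) + 65982) = sqrt(81789 + 65982) = sqrt(147771) = 3*sqrt(16419)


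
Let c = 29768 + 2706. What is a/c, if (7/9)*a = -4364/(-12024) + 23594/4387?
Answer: 10815683/47582788292 ≈ 0.00022730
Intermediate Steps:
c = 32474
a = 10815683/1465258 (a = 9*(-4364/(-12024) + 23594/4387)/7 = 9*(-4364*(-1/12024) + 23594*(1/4387))/7 = 9*(1091/3006 + 23594/4387)/7 = (9/7)*(75709781/13187322) = 10815683/1465258 ≈ 7.3814)
a/c = (10815683/1465258)/32474 = (10815683/1465258)*(1/32474) = 10815683/47582788292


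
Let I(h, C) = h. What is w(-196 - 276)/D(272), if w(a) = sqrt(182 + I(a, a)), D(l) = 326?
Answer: I*sqrt(290)/326 ≈ 0.052237*I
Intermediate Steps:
w(a) = sqrt(182 + a)
w(-196 - 276)/D(272) = sqrt(182 + (-196 - 276))/326 = sqrt(182 - 472)*(1/326) = sqrt(-290)*(1/326) = (I*sqrt(290))*(1/326) = I*sqrt(290)/326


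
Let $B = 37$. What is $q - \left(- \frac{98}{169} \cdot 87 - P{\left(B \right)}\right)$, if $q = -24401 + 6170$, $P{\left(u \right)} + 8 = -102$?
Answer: $- \frac{3091103}{169} \approx -18291.0$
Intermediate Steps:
$P{\left(u \right)} = -110$ ($P{\left(u \right)} = -8 - 102 = -110$)
$q = -18231$
$q - \left(- \frac{98}{169} \cdot 87 - P{\left(B \right)}\right) = -18231 - \left(- \frac{98}{169} \cdot 87 - -110\right) = -18231 - \left(\left(-98\right) \frac{1}{169} \cdot 87 + 110\right) = -18231 - \left(\left(- \frac{98}{169}\right) 87 + 110\right) = -18231 - \left(- \frac{8526}{169} + 110\right) = -18231 - \frac{10064}{169} = - \frac{3091103}{169}$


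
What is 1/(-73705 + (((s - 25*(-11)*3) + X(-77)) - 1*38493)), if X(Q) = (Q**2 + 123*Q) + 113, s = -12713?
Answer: -1/127515 ≈ -7.8422e-6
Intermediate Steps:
X(Q) = 113 + Q**2 + 123*Q
1/(-73705 + (((s - 25*(-11)*3) + X(-77)) - 1*38493)) = 1/(-73705 + (((-12713 - 25*(-11)*3) + (113 + (-77)**2 + 123*(-77))) - 1*38493)) = 1/(-73705 + (((-12713 + 275*3) + (113 + 5929 - 9471)) - 38493)) = 1/(-73705 + (((-12713 + 825) - 3429) - 38493)) = 1/(-73705 + ((-11888 - 3429) - 38493)) = 1/(-73705 + (-15317 - 38493)) = 1/(-73705 - 53810) = 1/(-127515) = -1/127515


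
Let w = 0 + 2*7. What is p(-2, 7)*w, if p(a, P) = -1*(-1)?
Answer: 14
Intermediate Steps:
p(a, P) = 1
w = 14 (w = 0 + 14 = 14)
p(-2, 7)*w = 1*14 = 14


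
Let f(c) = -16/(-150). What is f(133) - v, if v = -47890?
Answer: 3591758/75 ≈ 47890.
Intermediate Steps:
f(c) = 8/75 (f(c) = -16*(-1/150) = 8/75)
f(133) - v = 8/75 - 1*(-47890) = 8/75 + 47890 = 3591758/75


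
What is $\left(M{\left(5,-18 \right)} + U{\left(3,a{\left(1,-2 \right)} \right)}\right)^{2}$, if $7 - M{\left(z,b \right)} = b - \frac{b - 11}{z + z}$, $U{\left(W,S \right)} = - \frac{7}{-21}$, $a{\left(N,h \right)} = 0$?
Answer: $\frac{452929}{900} \approx 503.25$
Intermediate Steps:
$U{\left(W,S \right)} = \frac{1}{3}$ ($U{\left(W,S \right)} = \left(-7\right) \left(- \frac{1}{21}\right) = \frac{1}{3}$)
$M{\left(z,b \right)} = 7 - b + \frac{-11 + b}{2 z}$ ($M{\left(z,b \right)} = 7 - \left(b - \frac{b - 11}{z + z}\right) = 7 - \left(b - \frac{-11 + b}{2 z}\right) = 7 - b + \frac{-11 + b}{2 z}$)
$\left(M{\left(5,-18 \right)} + U{\left(3,a{\left(1,-2 \right)} \right)}\right)^{2} = \left(\frac{-11 - 18 - 10 \left(-7 - 18\right)}{2 \cdot 5} + \frac{1}{3}\right)^{2} = \left(\frac{1}{2} \cdot \frac{1}{5} \left(-11 - 18 - 10 \left(-25\right)\right) + \frac{1}{3}\right)^{2} = \left(\frac{1}{2} \cdot \frac{1}{5} \left(-11 - 18 + 250\right) + \frac{1}{3}\right)^{2} = \left(\frac{1}{2} \cdot \frac{1}{5} \cdot 221 + \frac{1}{3}\right)^{2} = \left(\frac{221}{10} + \frac{1}{3}\right)^{2} = \left(\frac{673}{30}\right)^{2} = \frac{452929}{900}$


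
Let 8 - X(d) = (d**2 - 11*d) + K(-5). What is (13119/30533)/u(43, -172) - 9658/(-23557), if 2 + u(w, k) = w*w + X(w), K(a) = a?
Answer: 143034697859/348124686404 ≈ 0.41087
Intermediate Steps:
X(d) = 13 - d**2 + 11*d (X(d) = 8 - ((d**2 - 11*d) - 5) = 8 - (-5 + d**2 - 11*d) = 8 + (5 - d**2 + 11*d) = 13 - d**2 + 11*d)
u(w, k) = 11 + 11*w (u(w, k) = -2 + (w*w + (13 - w**2 + 11*w)) = -2 + (w**2 + (13 - w**2 + 11*w)) = -2 + (13 + 11*w) = 11 + 11*w)
(13119/30533)/u(43, -172) - 9658/(-23557) = (13119/30533)/(11 + 11*43) - 9658/(-23557) = (13119*(1/30533))/(11 + 473) - 9658*(-1/23557) = (13119/30533)/484 + 9658/23557 = (13119/30533)*(1/484) + 9658/23557 = 13119/14777972 + 9658/23557 = 143034697859/348124686404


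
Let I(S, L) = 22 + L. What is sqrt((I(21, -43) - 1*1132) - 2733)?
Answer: I*sqrt(3886) ≈ 62.338*I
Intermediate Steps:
sqrt((I(21, -43) - 1*1132) - 2733) = sqrt(((22 - 43) - 1*1132) - 2733) = sqrt((-21 - 1132) - 2733) = sqrt(-1153 - 2733) = sqrt(-3886) = I*sqrt(3886)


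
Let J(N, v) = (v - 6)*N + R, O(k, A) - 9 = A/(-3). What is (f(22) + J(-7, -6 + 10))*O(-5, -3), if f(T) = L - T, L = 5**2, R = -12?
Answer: 50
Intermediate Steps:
O(k, A) = 9 - A/3 (O(k, A) = 9 + A/(-3) = 9 + A*(-1/3) = 9 - A/3)
L = 25
J(N, v) = -12 + N*(-6 + v) (J(N, v) = (v - 6)*N - 12 = (-6 + v)*N - 12 = N*(-6 + v) - 12 = -12 + N*(-6 + v))
f(T) = 25 - T
(f(22) + J(-7, -6 + 10))*O(-5, -3) = ((25 - 1*22) + (-12 - 6*(-7) - 7*(-6 + 10)))*(9 - 1/3*(-3)) = ((25 - 22) + (-12 + 42 - 7*4))*(9 + 1) = (3 + (-12 + 42 - 28))*10 = (3 + 2)*10 = 5*10 = 50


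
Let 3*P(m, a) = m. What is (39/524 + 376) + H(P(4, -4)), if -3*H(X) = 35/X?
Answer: 96239/262 ≈ 367.32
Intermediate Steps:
P(m, a) = m/3
H(X) = -35/(3*X)
(39/524 + 376) + H(P(4, -4)) = (39/524 + 376) - 35/(3*((⅓)*4)) = (39*(1/524) + 376) - 35/(3*4/3) = (39/524 + 376) - 35/3*¾ = 197063/524 - 35/4 = 96239/262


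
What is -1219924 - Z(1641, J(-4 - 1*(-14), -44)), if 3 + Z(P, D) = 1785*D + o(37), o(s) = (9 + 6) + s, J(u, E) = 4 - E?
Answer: -1305653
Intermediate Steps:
o(s) = 15 + s
Z(P, D) = 49 + 1785*D (Z(P, D) = -3 + (1785*D + (15 + 37)) = -3 + (1785*D + 52) = -3 + (52 + 1785*D) = 49 + 1785*D)
-1219924 - Z(1641, J(-4 - 1*(-14), -44)) = -1219924 - (49 + 1785*(4 - 1*(-44))) = -1219924 - (49 + 1785*(4 + 44)) = -1219924 - (49 + 1785*48) = -1219924 - (49 + 85680) = -1219924 - 1*85729 = -1219924 - 85729 = -1305653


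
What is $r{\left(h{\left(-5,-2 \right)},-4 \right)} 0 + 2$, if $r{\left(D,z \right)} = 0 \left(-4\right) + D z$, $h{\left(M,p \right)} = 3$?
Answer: $2$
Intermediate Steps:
$r{\left(D,z \right)} = D z$ ($r{\left(D,z \right)} = 0 + D z = D z$)
$r{\left(h{\left(-5,-2 \right)},-4 \right)} 0 + 2 = 3 \left(-4\right) 0 + 2 = \left(-12\right) 0 + 2 = 0 + 2 = 2$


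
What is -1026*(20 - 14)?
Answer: -6156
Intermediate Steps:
-1026*(20 - 14) = -1026*6 = -171*36 = -6156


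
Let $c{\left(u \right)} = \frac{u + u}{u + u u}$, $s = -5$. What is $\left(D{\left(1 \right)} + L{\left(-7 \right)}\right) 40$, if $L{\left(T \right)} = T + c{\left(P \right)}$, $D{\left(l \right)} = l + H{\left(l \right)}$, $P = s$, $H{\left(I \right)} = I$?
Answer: $-220$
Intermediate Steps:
$P = -5$
$c{\left(u \right)} = \frac{2 u}{u + u^{2}}$
$D{\left(l \right)} = 2 l$ ($D{\left(l \right)} = l + l = 2 l$)
$L{\left(T \right)} = - \frac{1}{2} + T$ ($L{\left(T \right)} = T + \frac{2}{1 - 5} = T + \frac{2}{-4} = T + 2 \left(- \frac{1}{4}\right) = T - \frac{1}{2} = - \frac{1}{2} + T$)
$\left(D{\left(1 \right)} + L{\left(-7 \right)}\right) 40 = \left(2 \cdot 1 - \frac{15}{2}\right) 40 = \left(2 - \frac{15}{2}\right) 40 = \left(- \frac{11}{2}\right) 40 = -220$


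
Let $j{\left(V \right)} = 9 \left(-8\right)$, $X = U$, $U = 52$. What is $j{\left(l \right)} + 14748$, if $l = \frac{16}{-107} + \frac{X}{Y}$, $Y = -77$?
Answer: $14676$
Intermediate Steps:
$X = 52$
$l = - \frac{6796}{8239}$ ($l = \frac{16}{-107} + \frac{52}{-77} = 16 \left(- \frac{1}{107}\right) + 52 \left(- \frac{1}{77}\right) = - \frac{16}{107} - \frac{52}{77} = - \frac{6796}{8239} \approx -0.82486$)
$j{\left(V \right)} = -72$
$j{\left(l \right)} + 14748 = -72 + 14748 = 14676$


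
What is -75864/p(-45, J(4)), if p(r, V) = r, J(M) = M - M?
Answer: 25288/15 ≈ 1685.9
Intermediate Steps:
J(M) = 0
-75864/p(-45, J(4)) = -75864/(-45) = -75864*(-1/45) = 25288/15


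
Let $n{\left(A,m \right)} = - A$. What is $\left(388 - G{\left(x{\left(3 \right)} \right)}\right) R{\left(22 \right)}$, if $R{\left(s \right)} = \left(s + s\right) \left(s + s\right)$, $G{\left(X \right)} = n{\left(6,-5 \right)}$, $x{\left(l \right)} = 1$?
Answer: $762784$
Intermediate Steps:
$G{\left(X \right)} = -6$ ($G{\left(X \right)} = \left(-1\right) 6 = -6$)
$R{\left(s \right)} = 4 s^{2}$ ($R{\left(s \right)} = 2 s 2 s = 4 s^{2}$)
$\left(388 - G{\left(x{\left(3 \right)} \right)}\right) R{\left(22 \right)} = \left(388 - -6\right) 4 \cdot 22^{2} = \left(388 + 6\right) 4 \cdot 484 = 394 \cdot 1936 = 762784$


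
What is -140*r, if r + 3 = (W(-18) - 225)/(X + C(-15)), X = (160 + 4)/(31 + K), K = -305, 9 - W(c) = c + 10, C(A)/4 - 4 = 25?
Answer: 1062964/1581 ≈ 672.34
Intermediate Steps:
C(A) = 116 (C(A) = 16 + 4*25 = 16 + 100 = 116)
W(c) = -1 - c (W(c) = 9 - (c + 10) = 9 - (10 + c) = 9 + (-10 - c) = -1 - c)
X = -82/137 (X = (160 + 4)/(31 - 305) = 164/(-274) = 164*(-1/274) = -82/137 ≈ -0.59854)
r = -37963/7905 (r = -3 + ((-1 - 1*(-18)) - 225)/(-82/137 + 116) = -3 + ((-1 + 18) - 225)/(15810/137) = -3 + (17 - 225)*(137/15810) = -3 - 208*137/15810 = -3 - 14248/7905 = -37963/7905 ≈ -4.8024)
-140*r = -140*(-37963/7905) = 1062964/1581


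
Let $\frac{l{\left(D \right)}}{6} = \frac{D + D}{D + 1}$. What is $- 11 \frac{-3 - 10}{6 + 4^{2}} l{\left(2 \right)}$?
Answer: $52$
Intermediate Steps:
$l{\left(D \right)} = \frac{12 D}{1 + D}$ ($l{\left(D \right)} = 6 \frac{D + D}{D + 1} = 6 \frac{2 D}{1 + D} = \frac{12 D}{1 + D}$)
$- 11 \frac{-3 - 10}{6 + 4^{2}} l{\left(2 \right)} = - 11 \frac{-3 - 10}{6 + 4^{2}} \cdot 12 \cdot 2 \frac{1}{1 + 2} = - 11 \frac{-3 - 10}{6 + 16} \cdot 12 \cdot 2 \cdot \frac{1}{3} = - 11 \left(- \frac{13}{22}\right) 12 \cdot 2 \cdot \frac{1}{3} = - 11 \left(\left(-13\right) \frac{1}{22}\right) 8 = \left(-11\right) \left(- \frac{13}{22}\right) 8 = \frac{13}{2} \cdot 8 = 52$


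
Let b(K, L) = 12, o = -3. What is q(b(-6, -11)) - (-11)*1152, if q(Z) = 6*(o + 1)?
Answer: 12660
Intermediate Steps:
q(Z) = -12 (q(Z) = 6*(-3 + 1) = 6*(-2) = -12)
q(b(-6, -11)) - (-11)*1152 = -12 - (-11)*1152 = -12 - 1*(-12672) = -12 + 12672 = 12660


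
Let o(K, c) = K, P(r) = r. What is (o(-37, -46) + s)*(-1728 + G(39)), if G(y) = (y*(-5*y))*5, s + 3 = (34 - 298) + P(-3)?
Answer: 12204171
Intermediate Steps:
s = -270 (s = -3 + ((34 - 298) - 3) = -3 + (-264 - 3) = -3 - 267 = -270)
G(y) = -25*y**2 (G(y) = -5*y**2*5 = -25*y**2)
(o(-37, -46) + s)*(-1728 + G(39)) = (-37 - 270)*(-1728 - 25*39**2) = -307*(-1728 - 25*1521) = -307*(-1728 - 38025) = -307*(-39753) = 12204171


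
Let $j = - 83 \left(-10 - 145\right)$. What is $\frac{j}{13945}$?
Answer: $\frac{2573}{2789} \approx 0.92255$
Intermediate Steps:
$j = 12865$ ($j = \left(-83\right) \left(-155\right) = 12865$)
$\frac{j}{13945} = \frac{12865}{13945} = 12865 \cdot \frac{1}{13945} = \frac{2573}{2789}$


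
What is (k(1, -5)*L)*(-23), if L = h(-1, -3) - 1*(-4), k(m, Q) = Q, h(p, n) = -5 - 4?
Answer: -575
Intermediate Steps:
h(p, n) = -9
L = -5 (L = -9 - 1*(-4) = -9 + 4 = -5)
(k(1, -5)*L)*(-23) = -5*(-5)*(-23) = 25*(-23) = -575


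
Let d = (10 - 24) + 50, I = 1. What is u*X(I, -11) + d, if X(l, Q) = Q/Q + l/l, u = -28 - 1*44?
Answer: -108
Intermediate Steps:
u = -72 (u = -28 - 44 = -72)
X(l, Q) = 2 (X(l, Q) = 1 + 1 = 2)
d = 36 (d = -14 + 50 = 36)
u*X(I, -11) + d = -72*2 + 36 = -144 + 36 = -108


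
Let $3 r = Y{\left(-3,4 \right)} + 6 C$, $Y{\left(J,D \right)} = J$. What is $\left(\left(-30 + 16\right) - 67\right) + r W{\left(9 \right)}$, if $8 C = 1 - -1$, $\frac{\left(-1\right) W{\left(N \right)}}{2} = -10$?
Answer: $-91$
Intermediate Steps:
$W{\left(N \right)} = 20$ ($W{\left(N \right)} = \left(-2\right) \left(-10\right) = 20$)
$C = \frac{1}{4}$ ($C = \frac{1 - -1}{8} = \frac{1 + 1}{8} = \frac{1}{8} \cdot 2 = \frac{1}{4} \approx 0.25$)
$r = - \frac{1}{2}$ ($r = \frac{-3 + 6 \cdot \frac{1}{4}}{3} = \frac{-3 + \frac{3}{2}}{3} = \frac{1}{3} \left(- \frac{3}{2}\right) = - \frac{1}{2} \approx -0.5$)
$\left(\left(-30 + 16\right) - 67\right) + r W{\left(9 \right)} = \left(\left(-30 + 16\right) - 67\right) - 10 = \left(-14 - 67\right) - 10 = -81 - 10 = -91$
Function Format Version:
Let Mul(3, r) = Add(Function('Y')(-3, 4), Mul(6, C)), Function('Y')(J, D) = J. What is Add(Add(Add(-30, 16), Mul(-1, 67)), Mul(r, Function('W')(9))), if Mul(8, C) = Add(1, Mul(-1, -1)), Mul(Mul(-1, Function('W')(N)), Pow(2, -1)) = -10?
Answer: -91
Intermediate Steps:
Function('W')(N) = 20 (Function('W')(N) = Mul(-2, -10) = 20)
C = Rational(1, 4) (C = Mul(Rational(1, 8), Add(1, Mul(-1, -1))) = Mul(Rational(1, 8), Add(1, 1)) = Mul(Rational(1, 8), 2) = Rational(1, 4) ≈ 0.25000)
r = Rational(-1, 2) (r = Mul(Rational(1, 3), Add(-3, Mul(6, Rational(1, 4)))) = Mul(Rational(1, 3), Add(-3, Rational(3, 2))) = Mul(Rational(1, 3), Rational(-3, 2)) = Rational(-1, 2) ≈ -0.50000)
Add(Add(Add(-30, 16), Mul(-1, 67)), Mul(r, Function('W')(9))) = Add(Add(Add(-30, 16), Mul(-1, 67)), Mul(Rational(-1, 2), 20)) = Add(Add(-14, -67), -10) = Add(-81, -10) = -91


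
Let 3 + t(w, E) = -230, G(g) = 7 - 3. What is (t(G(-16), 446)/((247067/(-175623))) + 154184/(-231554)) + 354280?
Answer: 10138783200541899/28604676059 ≈ 3.5445e+5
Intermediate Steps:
G(g) = 4
t(w, E) = -233 (t(w, E) = -3 - 230 = -233)
(t(G(-16), 446)/((247067/(-175623))) + 154184/(-231554)) + 354280 = (-233/(247067/(-175623)) + 154184/(-231554)) + 354280 = (-233/(247067*(-1/175623)) + 154184*(-1/231554)) + 354280 = (-233/(-247067/175623) - 77092/115777) + 354280 = (-233*(-175623/247067) - 77092/115777) + 354280 = (40920159/247067 - 77092/115777) + 354280 = 4718566359379/28604676059 + 354280 = 10138783200541899/28604676059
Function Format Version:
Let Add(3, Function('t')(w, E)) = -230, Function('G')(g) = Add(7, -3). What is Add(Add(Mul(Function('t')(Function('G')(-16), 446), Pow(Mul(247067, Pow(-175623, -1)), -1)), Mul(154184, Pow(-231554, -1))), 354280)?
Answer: Rational(10138783200541899, 28604676059) ≈ 3.5445e+5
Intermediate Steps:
Function('G')(g) = 4
Function('t')(w, E) = -233 (Function('t')(w, E) = Add(-3, -230) = -233)
Add(Add(Mul(Function('t')(Function('G')(-16), 446), Pow(Mul(247067, Pow(-175623, -1)), -1)), Mul(154184, Pow(-231554, -1))), 354280) = Add(Add(Mul(-233, Pow(Mul(247067, Pow(-175623, -1)), -1)), Mul(154184, Pow(-231554, -1))), 354280) = Add(Add(Mul(-233, Pow(Mul(247067, Rational(-1, 175623)), -1)), Mul(154184, Rational(-1, 231554))), 354280) = Add(Add(Mul(-233, Pow(Rational(-247067, 175623), -1)), Rational(-77092, 115777)), 354280) = Add(Add(Mul(-233, Rational(-175623, 247067)), Rational(-77092, 115777)), 354280) = Add(Add(Rational(40920159, 247067), Rational(-77092, 115777)), 354280) = Add(Rational(4718566359379, 28604676059), 354280) = Rational(10138783200541899, 28604676059)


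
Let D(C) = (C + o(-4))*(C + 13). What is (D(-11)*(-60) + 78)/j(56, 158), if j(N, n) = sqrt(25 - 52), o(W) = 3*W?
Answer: -946*I*sqrt(3)/3 ≈ -546.17*I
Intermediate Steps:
j(N, n) = 3*I*sqrt(3) (j(N, n) = sqrt(-27) = 3*I*sqrt(3))
D(C) = (-12 + C)*(13 + C) (D(C) = (C + 3*(-4))*(C + 13) = (C - 12)*(13 + C) = (-12 + C)*(13 + C))
(D(-11)*(-60) + 78)/j(56, 158) = ((-156 - 11 + (-11)**2)*(-60) + 78)/((3*I*sqrt(3))) = ((-156 - 11 + 121)*(-60) + 78)*(-I*sqrt(3)/9) = (-46*(-60) + 78)*(-I*sqrt(3)/9) = (2760 + 78)*(-I*sqrt(3)/9) = 2838*(-I*sqrt(3)/9) = -946*I*sqrt(3)/3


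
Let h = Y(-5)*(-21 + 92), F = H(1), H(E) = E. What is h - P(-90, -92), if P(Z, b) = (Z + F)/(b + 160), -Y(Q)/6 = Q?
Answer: 144929/68 ≈ 2131.3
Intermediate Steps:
Y(Q) = -6*Q
F = 1
P(Z, b) = (1 + Z)/(160 + b) (P(Z, b) = (Z + 1)/(b + 160) = (1 + Z)/(160 + b))
h = 2130 (h = (-6*(-5))*(-21 + 92) = 30*71 = 2130)
h - P(-90, -92) = 2130 - (1 - 90)/(160 - 92) = 2130 - (-89)/68 = 2130 - 1*(-89/68) = 2130 + 89/68 = 144929/68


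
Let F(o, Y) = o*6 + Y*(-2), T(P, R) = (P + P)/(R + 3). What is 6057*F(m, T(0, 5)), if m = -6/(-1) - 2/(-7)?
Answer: 1599048/7 ≈ 2.2844e+5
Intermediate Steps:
T(P, R) = 2*P/(3 + R) (T(P, R) = (2*P)/(3 + R) = 2*P/(3 + R))
m = 44/7 (m = -6*(-1) - 2*(-1/7) = 6 + 2/7 = 44/7 ≈ 6.2857)
F(o, Y) = -2*Y + 6*o (F(o, Y) = 6*o - 2*Y = -2*Y + 6*o)
6057*F(m, T(0, 5)) = 6057*(-4*0/(3 + 5) + 6*(44/7)) = 6057*(-4*0/8 + 264/7) = 6057*(-2*0 + 264/7) = 6057*(0 + 264/7) = 6057*(264/7) = 1599048/7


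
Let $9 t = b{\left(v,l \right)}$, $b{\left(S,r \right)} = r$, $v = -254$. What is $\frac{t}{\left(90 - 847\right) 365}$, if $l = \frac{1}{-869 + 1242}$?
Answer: $- \frac{1}{927555885} \approx -1.0781 \cdot 10^{-9}$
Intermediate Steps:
$l = \frac{1}{373} \approx 0.002681$
$t = \frac{1}{3357}$ ($t = \frac{1}{9} \cdot \frac{1}{373} = \frac{1}{3357} \approx 0.00029788$)
$\frac{t}{\left(90 - 847\right) 365} = \frac{1}{3357 \left(90 - 847\right) 365} = \frac{1}{3357 \left(\left(-757\right) 365\right)} = \frac{1}{3357 \left(-276305\right)} = \frac{1}{3357} \left(- \frac{1}{276305}\right) = - \frac{1}{927555885}$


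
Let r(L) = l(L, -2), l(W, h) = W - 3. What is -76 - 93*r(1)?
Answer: 110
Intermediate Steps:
l(W, h) = -3 + W
r(L) = -3 + L
-76 - 93*r(1) = -76 - 93*(-3 + 1) = -76 - 93*(-2) = -76 + 186 = 110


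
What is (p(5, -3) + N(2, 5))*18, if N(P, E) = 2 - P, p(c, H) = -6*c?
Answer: -540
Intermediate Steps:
(p(5, -3) + N(2, 5))*18 = (-6*5 + (2 - 1*2))*18 = (-30 + (2 - 2))*18 = (-30 + 0)*18 = -30*18 = -540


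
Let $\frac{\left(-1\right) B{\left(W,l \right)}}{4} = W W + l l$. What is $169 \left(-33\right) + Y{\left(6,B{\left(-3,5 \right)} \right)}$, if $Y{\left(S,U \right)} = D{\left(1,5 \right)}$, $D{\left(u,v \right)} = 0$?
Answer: $-5577$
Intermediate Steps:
$B{\left(W,l \right)} = - 4 W^{2} - 4 l^{2}$ ($B{\left(W,l \right)} = - 4 \left(W W + l l\right) = - 4 \left(W^{2} + l^{2}\right) = - 4 W^{2} - 4 l^{2}$)
$Y{\left(S,U \right)} = 0$
$169 \left(-33\right) + Y{\left(6,B{\left(-3,5 \right)} \right)} = 169 \left(-33\right) + 0 = -5577 + 0 = -5577$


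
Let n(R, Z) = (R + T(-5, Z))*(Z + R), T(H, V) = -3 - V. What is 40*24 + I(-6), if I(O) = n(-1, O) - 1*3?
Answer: 943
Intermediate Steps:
n(R, Z) = (R + Z)*(-3 + R - Z) (n(R, Z) = (R + (-3 - Z))*(Z + R) = (-3 + R - Z)*(R + Z) = (R + Z)*(-3 + R - Z))
I(O) = 1 - O² - 3*O (I(O) = ((-1)² - O² - 3*(-1) - 3*O) - 1*3 = (1 - O² + 3 - 3*O) - 3 = (4 - O² - 3*O) - 3 = 1 - O² - 3*O)
40*24 + I(-6) = 40*24 + (1 - 1*(-6)*(3 - 6)) = 960 + (1 - 1*(-6)*(-3)) = 960 + (1 - 18) = 960 - 17 = 943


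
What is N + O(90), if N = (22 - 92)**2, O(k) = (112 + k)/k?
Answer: 220601/45 ≈ 4902.2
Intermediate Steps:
O(k) = (112 + k)/k
N = 4900 (N = (-70)**2 = 4900)
N + O(90) = 4900 + (112 + 90)/90 = 4900 + (1/90)*202 = 4900 + 101/45 = 220601/45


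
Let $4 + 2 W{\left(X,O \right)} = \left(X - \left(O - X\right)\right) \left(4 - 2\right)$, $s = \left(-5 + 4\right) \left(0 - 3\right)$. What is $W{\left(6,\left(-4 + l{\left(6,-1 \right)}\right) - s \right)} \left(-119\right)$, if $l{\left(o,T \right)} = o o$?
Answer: $2261$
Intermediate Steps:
$l{\left(o,T \right)} = o^{2}$
$s = 3$ ($s = \left(-1\right) \left(-3\right) = 3$)
$W{\left(X,O \right)} = -2 - O + 2 X$ ($W{\left(X,O \right)} = -2 + \frac{\left(X - \left(O - X\right)\right) \left(4 - 2\right)}{2} = -2 + \frac{\left(- O + 2 X\right) 2}{2} = -2 + \frac{- 2 O + 4 X}{2} = -2 - \left(O - 2 X\right) = -2 - O + 2 X$)
$W{\left(6,\left(-4 + l{\left(6,-1 \right)}\right) - s \right)} \left(-119\right) = \left(-2 - \left(\left(-4 + 6^{2}\right) - 3\right) + 2 \cdot 6\right) \left(-119\right) = \left(-2 - \left(\left(-4 + 36\right) - 3\right) + 12\right) \left(-119\right) = \left(-2 - \left(32 - 3\right) + 12\right) \left(-119\right) = \left(-2 - 29 + 12\right) \left(-119\right) = \left(-19\right) \left(-119\right) = 2261$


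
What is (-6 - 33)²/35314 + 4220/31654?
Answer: 98585407/558914678 ≈ 0.17639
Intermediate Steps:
(-6 - 33)²/35314 + 4220/31654 = (-39)²*(1/35314) + 4220*(1/31654) = 1521*(1/35314) + 2110/15827 = 1521/35314 + 2110/15827 = 98585407/558914678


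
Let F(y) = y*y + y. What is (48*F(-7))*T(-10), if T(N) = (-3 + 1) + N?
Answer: -24192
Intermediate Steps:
T(N) = -2 + N
F(y) = y + y² (F(y) = y² + y = y + y²)
(48*F(-7))*T(-10) = (48*(-7*(1 - 7)))*(-2 - 10) = (48*(-7*(-6)))*(-12) = (48*42)*(-12) = 2016*(-12) = -24192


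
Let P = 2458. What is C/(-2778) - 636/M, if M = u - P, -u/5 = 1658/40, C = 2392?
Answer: -9216940/14808129 ≈ -0.62242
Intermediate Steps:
u = -829/4 (u = -8290/40 = -5*829/20 = -829/4 ≈ -207.25)
M = -10661/4 (M = -829/4 - 1*2458 = -829/4 - 2458 = -10661/4 ≈ -2665.3)
C/(-2778) - 636/M = 2392/(-2778) - 636/(-10661/4) = 2392*(-1/2778) - 636*(-4/10661) = -1196/1389 + 2544/10661 = -9216940/14808129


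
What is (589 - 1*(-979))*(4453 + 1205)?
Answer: 8871744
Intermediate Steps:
(589 - 1*(-979))*(4453 + 1205) = (589 + 979)*5658 = 1568*5658 = 8871744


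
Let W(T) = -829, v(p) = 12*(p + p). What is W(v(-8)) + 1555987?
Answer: 1555158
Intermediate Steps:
v(p) = 24*p (v(p) = 12*(2*p) = 24*p)
W(v(-8)) + 1555987 = -829 + 1555987 = 1555158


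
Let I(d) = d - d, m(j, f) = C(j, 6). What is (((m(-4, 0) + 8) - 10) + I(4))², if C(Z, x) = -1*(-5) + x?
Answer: 81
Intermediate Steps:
C(Z, x) = 5 + x
m(j, f) = 11 (m(j, f) = 5 + 6 = 11)
I(d) = 0
(((m(-4, 0) + 8) - 10) + I(4))² = (((11 + 8) - 10) + 0)² = ((19 - 10) + 0)² = (9 + 0)² = 9² = 81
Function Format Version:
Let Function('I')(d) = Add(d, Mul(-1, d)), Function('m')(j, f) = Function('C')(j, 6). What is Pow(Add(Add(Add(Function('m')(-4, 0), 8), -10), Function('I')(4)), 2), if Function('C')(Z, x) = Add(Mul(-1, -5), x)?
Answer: 81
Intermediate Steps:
Function('C')(Z, x) = Add(5, x)
Function('m')(j, f) = 11 (Function('m')(j, f) = Add(5, 6) = 11)
Function('I')(d) = 0
Pow(Add(Add(Add(Function('m')(-4, 0), 8), -10), Function('I')(4)), 2) = Pow(Add(Add(Add(11, 8), -10), 0), 2) = Pow(Add(Add(19, -10), 0), 2) = Pow(Add(9, 0), 2) = Pow(9, 2) = 81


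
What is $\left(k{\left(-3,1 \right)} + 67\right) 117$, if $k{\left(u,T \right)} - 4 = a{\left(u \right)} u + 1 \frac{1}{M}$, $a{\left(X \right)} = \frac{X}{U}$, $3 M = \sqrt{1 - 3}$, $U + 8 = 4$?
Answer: $\frac{32175}{4} - \frac{351 i \sqrt{2}}{2} \approx 8043.8 - 248.19 i$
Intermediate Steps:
$U = -4$ ($U = -8 + 4 = -4$)
$M = \frac{i \sqrt{2}}{3}$ ($M = \frac{\sqrt{1 - 3}}{3} = \frac{\sqrt{-2}}{3} = \frac{i \sqrt{2}}{3} \approx 0.4714 i$)
$a{\left(X \right)} = - \frac{X}{4}$ ($a{\left(X \right)} = \frac{X}{-4} = X \left(- \frac{1}{4}\right) = - \frac{X}{4}$)
$k{\left(u,T \right)} = 4 - \frac{u^{2}}{4} - \frac{3 i \sqrt{2}}{2}$ ($k{\left(u,T \right)} = 4 + \left(- \frac{u}{4} u + 1 \frac{1}{\frac{1}{3} i \sqrt{2}}\right) = 4 - \left(\frac{u^{2}}{4} - - \frac{3 i \sqrt{2}}{2}\right) = 4 - \left(\frac{u^{2}}{4} + \frac{3 i \sqrt{2}}{2}\right) = 4 - \frac{u^{2}}{4} - \frac{3 i \sqrt{2}}{2}$)
$\left(k{\left(-3,1 \right)} + 67\right) 117 = \left(\left(4 - \frac{\left(-3\right)^{2}}{4} - \frac{3 i \sqrt{2}}{2}\right) + 67\right) 117 = \left(\left(4 - \frac{9}{4} - \frac{3 i \sqrt{2}}{2}\right) + 67\right) 117 = \left(\left(\frac{7}{4} - \frac{3 i \sqrt{2}}{2}\right) + 67\right) 117 = \left(\frac{275}{4} - \frac{3 i \sqrt{2}}{2}\right) 117 = \frac{32175}{4} - \frac{351 i \sqrt{2}}{2}$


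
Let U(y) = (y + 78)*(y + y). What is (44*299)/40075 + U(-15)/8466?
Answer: 5939491/56545825 ≈ 0.10504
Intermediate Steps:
U(y) = 2*y*(78 + y) (U(y) = (78 + y)*(2*y) = 2*y*(78 + y))
(44*299)/40075 + U(-15)/8466 = (44*299)/40075 + (2*(-15)*(78 - 15))/8466 = 13156*(1/40075) + (2*(-15)*63)*(1/8466) = 13156/40075 - 1890*1/8466 = 13156/40075 - 315/1411 = 5939491/56545825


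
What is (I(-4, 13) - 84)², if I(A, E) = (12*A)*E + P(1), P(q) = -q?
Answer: 502681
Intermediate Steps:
I(A, E) = -1 + 12*A*E (I(A, E) = (12*A)*E - 1*1 = 12*A*E - 1 = -1 + 12*A*E)
(I(-4, 13) - 84)² = ((-1 + 12*(-4)*13) - 84)² = ((-1 - 624) - 84)² = (-625 - 84)² = (-709)² = 502681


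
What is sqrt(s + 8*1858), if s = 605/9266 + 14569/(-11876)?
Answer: 5*sqrt(449952571290496513)/27510754 ≈ 121.91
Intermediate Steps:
s = -63905687/55021508 (s = 605*(1/9266) + 14569*(-1/11876) = 605/9266 - 14569/11876 = -63905687/55021508 ≈ -1.1615)
sqrt(s + 8*1858) = sqrt(-63905687/55021508 + 8*1858) = sqrt(-63905687/55021508 + 14864) = sqrt(817775789225/55021508) = 5*sqrt(449952571290496513)/27510754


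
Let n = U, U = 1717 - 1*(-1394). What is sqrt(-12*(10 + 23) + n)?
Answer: sqrt(2715) ≈ 52.106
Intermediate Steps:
U = 3111 (U = 1717 + 1394 = 3111)
n = 3111
sqrt(-12*(10 + 23) + n) = sqrt(-12*(10 + 23) + 3111) = sqrt(-12*33 + 3111) = sqrt(-396 + 3111) = sqrt(2715)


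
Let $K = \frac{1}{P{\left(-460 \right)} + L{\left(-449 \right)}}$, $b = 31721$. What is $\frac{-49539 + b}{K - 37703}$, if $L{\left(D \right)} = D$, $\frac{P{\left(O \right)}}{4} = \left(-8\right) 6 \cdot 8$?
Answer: $\frac{17684365}{37420228} \approx 0.47259$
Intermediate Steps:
$P{\left(O \right)} = -1536$ ($P{\left(O \right)} = 4 \left(-8\right) 6 \cdot 8 = 4 \left(\left(-48\right) 8\right) = 4 \left(-384\right) = -1536$)
$K = - \frac{1}{1985}$ ($K = \frac{1}{-1536 - 449} = \frac{1}{-1985} = - \frac{1}{1985} \approx -0.00050378$)
$\frac{-49539 + b}{K - 37703} = \frac{-49539 + 31721}{- \frac{1}{1985} - 37703} = - \frac{17818}{- \frac{74840456}{1985}} = \left(-17818\right) \left(- \frac{1985}{74840456}\right) = \frac{17684365}{37420228}$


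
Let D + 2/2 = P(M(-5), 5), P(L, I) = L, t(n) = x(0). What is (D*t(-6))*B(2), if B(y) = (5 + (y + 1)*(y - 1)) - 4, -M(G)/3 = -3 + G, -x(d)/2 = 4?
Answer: -736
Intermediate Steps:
x(d) = -8 (x(d) = -2*4 = -8)
t(n) = -8
M(G) = 9 - 3*G (M(G) = -3*(-3 + G) = 9 - 3*G)
D = 23 (D = -1 + (9 - 3*(-5)) = -1 + (9 + 15) = -1 + 24 = 23)
B(y) = 1 + (1 + y)*(-1 + y) (B(y) = (5 + (1 + y)*(-1 + y)) - 4 = 1 + (1 + y)*(-1 + y))
(D*t(-6))*B(2) = (23*(-8))*2² = -184*4 = -736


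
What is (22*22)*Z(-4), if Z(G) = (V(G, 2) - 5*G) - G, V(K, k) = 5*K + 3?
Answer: 3388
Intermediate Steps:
V(K, k) = 3 + 5*K
Z(G) = 3 - G (Z(G) = ((3 + 5*G) - 5*G) - G = 3 - G)
(22*22)*Z(-4) = (22*22)*(3 - 1*(-4)) = 484*(3 + 4) = 484*7 = 3388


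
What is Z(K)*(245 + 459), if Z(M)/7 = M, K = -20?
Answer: -98560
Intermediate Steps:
Z(M) = 7*M
Z(K)*(245 + 459) = (7*(-20))*(245 + 459) = -140*704 = -98560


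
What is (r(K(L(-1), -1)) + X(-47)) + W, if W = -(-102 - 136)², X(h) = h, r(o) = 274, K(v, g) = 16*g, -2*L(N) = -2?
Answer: -56417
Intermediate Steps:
L(N) = 1 (L(N) = -½*(-2) = 1)
W = -56644 (W = -1*(-238)² = -1*56644 = -56644)
(r(K(L(-1), -1)) + X(-47)) + W = (274 - 47) - 56644 = 227 - 56644 = -56417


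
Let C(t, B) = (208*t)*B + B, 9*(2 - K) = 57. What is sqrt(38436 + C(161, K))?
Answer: I*sqrt(106683) ≈ 326.62*I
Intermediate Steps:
K = -13/3 (K = 2 - 1/9*57 = 2 - 19/3 = -13/3 ≈ -4.3333)
C(t, B) = B + 208*B*t (C(t, B) = 208*B*t + B = B + 208*B*t)
sqrt(38436 + C(161, K)) = sqrt(38436 - 13*(1 + 208*161)/3) = sqrt(38436 - 13*(1 + 33488)/3) = sqrt(38436 - 13/3*33489) = sqrt(38436 - 145119) = sqrt(-106683) = I*sqrt(106683)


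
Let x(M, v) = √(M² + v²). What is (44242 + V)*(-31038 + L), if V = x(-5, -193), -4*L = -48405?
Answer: -1675599387/2 - 75747*√37274/4 ≈ -8.4146e+8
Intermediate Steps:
L = 48405/4 (L = -¼*(-48405) = 48405/4 ≈ 12101.)
V = √37274 (V = √((-5)² + (-193)²) = √(25 + 37249) = √37274 ≈ 193.06)
(44242 + V)*(-31038 + L) = (44242 + √37274)*(-31038 + 48405/4) = (44242 + √37274)*(-75747/4) = -1675599387/2 - 75747*√37274/4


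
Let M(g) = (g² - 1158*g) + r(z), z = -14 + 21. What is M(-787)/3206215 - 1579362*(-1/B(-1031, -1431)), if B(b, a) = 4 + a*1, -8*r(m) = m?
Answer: -40492718446189/36602150440 ≈ -1106.3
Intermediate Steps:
z = 7
r(m) = -m/8
M(g) = -7/8 + g² - 1158*g (M(g) = (g² - 1158*g) - ⅛*7 = (g² - 1158*g) - 7/8 = -7/8 + g² - 1158*g)
B(b, a) = 4 + a
M(-787)/3206215 - 1579362*(-1/B(-1031, -1431)) = (-7/8 + (-787)² - 1158*(-787))/3206215 - 1579362*(-1/(4 - 1431)) = (-7/8 + 619369 + 911346)*(1/3206215) - 1579362/((-1*(-1427))) = (12245713/8)*(1/3206215) - 1579362/1427 = 12245713/25649720 - 1579362*1/1427 = 12245713/25649720 - 1579362/1427 = -40492718446189/36602150440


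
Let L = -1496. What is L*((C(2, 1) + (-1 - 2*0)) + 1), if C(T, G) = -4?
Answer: 5984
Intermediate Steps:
L*((C(2, 1) + (-1 - 2*0)) + 1) = -1496*((-4 + (-1 - 2*0)) + 1) = -1496*((-4 + (-1 + 0)) + 1) = -1496*((-4 - 1) + 1) = -1496*(-5 + 1) = -1496*(-4) = 5984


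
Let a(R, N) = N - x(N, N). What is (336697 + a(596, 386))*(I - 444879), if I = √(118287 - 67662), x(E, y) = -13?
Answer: -149891084784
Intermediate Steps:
I = 225 (I = √50625 = 225)
a(R, N) = 13 + N (a(R, N) = N - 1*(-13) = N + 13 = 13 + N)
(336697 + a(596, 386))*(I - 444879) = (336697 + (13 + 386))*(225 - 444879) = (336697 + 399)*(-444654) = 337096*(-444654) = -149891084784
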